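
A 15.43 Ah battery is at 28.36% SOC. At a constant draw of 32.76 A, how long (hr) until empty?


Step 1: remaining = SOC/100 * C_total = 28.36/100 * 15.43 = 4.3759 Ah
Step 2: t = remaining / I = 4.3759 / 32.76 = 0.1336 hr

0.1336 hr


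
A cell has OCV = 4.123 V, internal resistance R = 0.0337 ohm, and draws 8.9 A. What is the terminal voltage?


IR drop = 8.9 * 0.0337 = 0.29993 V
V = 4.123 - 0.29993 = 3.823 V

3.823 V


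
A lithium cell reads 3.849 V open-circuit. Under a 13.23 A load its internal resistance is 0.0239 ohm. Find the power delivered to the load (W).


Step 1: V_terminal = OCV - I*R = 3.849 - 13.23 * 0.0239 = 3.5328 V
Step 2: P_out = V_terminal * I = 3.5328 * 13.23 = 46.74 W

46.74 W


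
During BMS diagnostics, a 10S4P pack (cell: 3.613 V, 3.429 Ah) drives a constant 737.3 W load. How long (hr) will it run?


Step 1: E_pack = Ns * V_cell * Np * C_cell = 10 * 3.613 * 4 * 3.429 = 495.56 Wh
Step 2: t = E_pack / P = 495.56 / 737.3 = 0.6721 hr

0.6721 hr


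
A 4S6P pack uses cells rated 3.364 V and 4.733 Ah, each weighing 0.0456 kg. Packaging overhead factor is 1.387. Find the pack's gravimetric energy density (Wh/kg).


Step 1: V_pack = 4 * 3.364 = 13.456 V
Step 2: C_pack = 6 * 4.733 = 28.398 Ah
Step 3: E_pack = V_pack * C_pack = 13.456 * 28.398 = 382.12 Wh
Step 4: m_pack = 4 * 6 * 0.0456 * 1.387 = 1.5179 kg
Step 5: ED = E_pack / m_pack = 382.12 / 1.5179 = 251.7 Wh/kg

251.7 Wh/kg


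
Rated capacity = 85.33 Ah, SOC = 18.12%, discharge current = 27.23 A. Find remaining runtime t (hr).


Step 1: remaining = SOC/100 * C_total = 18.12/100 * 85.33 = 15.462 Ah
Step 2: t = remaining / I = 15.462 / 27.23 = 0.5678 hr

0.5678 hr


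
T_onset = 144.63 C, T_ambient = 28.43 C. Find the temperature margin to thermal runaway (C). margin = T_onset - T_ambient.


margin = T_onset - T_ambient = 144.63 - 28.43 = 116.2 C

116.2 C


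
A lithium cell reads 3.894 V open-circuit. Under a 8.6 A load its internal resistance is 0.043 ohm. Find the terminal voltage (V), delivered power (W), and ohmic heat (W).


Step 1: V_terminal = OCV - I*R = 3.894 - 8.6 * 0.043 = 3.5242 V
Step 2: P_out = V_terminal * I = 3.5242 * 8.6 = 30.31 W
Step 3: Q = I^2 * R = 8.6^2 * 0.043 = 3.180 W

V=3.5242 V, P=30.31 W, Q=3.180 W


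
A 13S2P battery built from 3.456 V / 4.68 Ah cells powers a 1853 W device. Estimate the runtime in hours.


Step 1: E_pack = Ns * V_cell * Np * C_cell = 13 * 3.456 * 2 * 4.68 = 420.53 Wh
Step 2: t = E_pack / P = 420.53 / 1853 = 0.2269 hr

0.2269 hr


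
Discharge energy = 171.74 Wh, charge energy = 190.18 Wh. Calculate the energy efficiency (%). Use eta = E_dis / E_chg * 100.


Round-trip efficiency = 171.74/190.18 * 100% = 90.30%

90.30%


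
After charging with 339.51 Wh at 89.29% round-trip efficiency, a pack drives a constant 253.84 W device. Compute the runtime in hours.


Step 1: E_discharge = eta/100 * E_charge = 89.29/100 * 339.51 = 303.15 Wh
Step 2: t = E_discharge / P = 303.15 / 253.84 = 1.194 hr

1.194 hr


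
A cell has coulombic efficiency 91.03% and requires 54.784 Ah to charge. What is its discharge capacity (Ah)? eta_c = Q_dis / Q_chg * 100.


Q_dis = eta/100 * Q_chg = 91.03/100 * 54.784 = 49.87 Ah

49.87 Ah


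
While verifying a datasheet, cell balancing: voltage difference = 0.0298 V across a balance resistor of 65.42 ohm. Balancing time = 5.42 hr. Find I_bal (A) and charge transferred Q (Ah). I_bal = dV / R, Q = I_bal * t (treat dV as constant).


First, Ohm's law: I_bal = 0.0298 V / 65.42 ohm = 4.5552e-04 A
Then Q = I * t = 4.5552e-04 A * 5.42 hr = 0.002469 Ah

I=4.5552e-04 A, Q=0.002469 Ah


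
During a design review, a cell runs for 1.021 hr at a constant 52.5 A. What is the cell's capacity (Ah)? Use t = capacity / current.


C = I * t = 52.5 * 1.021 = 53.60 Ah

53.60 Ah


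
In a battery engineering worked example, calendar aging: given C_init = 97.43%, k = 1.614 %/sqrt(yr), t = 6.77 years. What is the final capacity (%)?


Step 1: sqrt(6.77 yr) = 2.6019
Step 2: drop = 1.614 * 2.6019 = 4.1995
Step 3: C_final = 97.43 - 4.1995 = 93.23%

93.23%


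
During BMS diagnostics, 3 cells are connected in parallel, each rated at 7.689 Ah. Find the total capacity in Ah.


C_total = 3 * 7.689 = 23.067 Ah

23.067 Ah


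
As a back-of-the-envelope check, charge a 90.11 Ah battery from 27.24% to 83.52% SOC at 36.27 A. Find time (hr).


Step 1: dSOC = 83.52% - 27.24% = 56.28%
Step 2: delta_Ah = 90.11 * 56.28 / 100 = 50.714 Ah
Step 3: t = 50.714 / 36.27 = 1.398 hr

1.398 hr


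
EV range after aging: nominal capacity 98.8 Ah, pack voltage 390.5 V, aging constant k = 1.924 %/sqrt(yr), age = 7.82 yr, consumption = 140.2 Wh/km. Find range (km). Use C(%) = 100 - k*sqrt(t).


Step 1: capacity retention = 100 - 1.924 * sqrt(7.82) = 100 - 1.924 * 2.7964 = 94.62%
Step 2: C_now = 98.8 * 94.62/100 = 93.485 Ah
Step 3: E_pack = V * C_now = 390.5 * 93.485 = 36506 Wh
Step 4: range = E_pack / consumption = 36506 / 140.2 = 260.4 km

260.4 km


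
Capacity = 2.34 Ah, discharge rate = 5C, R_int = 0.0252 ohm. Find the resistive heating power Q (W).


Step 1: I = C_rate * capacity = 5 * 2.34 = 11.7 A
Step 2: Q = I^2 * R = 11.7^2 * 0.0252 = 136.89 * 0.0252 = 3.450 W

3.450 W


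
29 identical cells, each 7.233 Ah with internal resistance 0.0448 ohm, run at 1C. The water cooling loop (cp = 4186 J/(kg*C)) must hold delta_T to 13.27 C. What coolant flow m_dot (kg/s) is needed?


Step 1: I = 1 * 7.233 = 7.233 A
Step 2: Q_cell = I^2 * R = 7.233^2 * 0.0448 = 2.3438 W
Step 3: Q_total = 29 * 2.3438 = 67.97 W
Step 4: m_dot = Q_total / (cp * dT) = 67.97 / (4186 * 13.27) = 0.001224 kg/s

0.001224 kg/s


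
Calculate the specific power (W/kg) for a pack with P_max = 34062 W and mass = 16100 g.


Convert: m = 16100 g = 16.1 kg
SP = P / m = 34062 / 16.1 = 2116 W/kg

2116 W/kg


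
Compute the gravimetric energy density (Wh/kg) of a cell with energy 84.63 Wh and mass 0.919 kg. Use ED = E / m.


Specific energy = 84.63 Wh / 0.919 kg = 92.09 Wh/kg

92.09 Wh/kg


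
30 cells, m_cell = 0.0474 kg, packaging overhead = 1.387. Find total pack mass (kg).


m_pack = n * m_cell * overhead = 30 * 0.0474 * 1.387 = 1.972 kg

1.972 kg


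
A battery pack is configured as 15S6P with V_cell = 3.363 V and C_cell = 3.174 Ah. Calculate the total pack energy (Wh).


E = Ns * Vcell * Np * Ccell = 15 * 3.363 * 6 * 3.174 = 960.7 Wh

960.7 Wh


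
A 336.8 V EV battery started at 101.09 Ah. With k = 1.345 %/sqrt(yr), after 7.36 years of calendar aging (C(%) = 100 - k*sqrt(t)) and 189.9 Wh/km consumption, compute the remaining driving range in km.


Step 1: capacity retention = 100 - 1.345 * sqrt(7.36) = 100 - 1.345 * 2.7129 = 96.351%
Step 2: C_now = 101.09 * 96.351/100 = 97.401 Ah
Step 3: E_pack = V * C_now = 336.8 * 97.401 = 32805 Wh
Step 4: range = E_pack / consumption = 32805 / 189.9 = 172.7 km

172.7 km


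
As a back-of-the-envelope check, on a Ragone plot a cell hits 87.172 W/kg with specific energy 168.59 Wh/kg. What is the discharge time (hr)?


t = E / P = 168.59 / 87.172 = 1.934 hr

1.934 hr


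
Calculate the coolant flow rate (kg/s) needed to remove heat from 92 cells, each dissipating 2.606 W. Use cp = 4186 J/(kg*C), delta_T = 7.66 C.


Q_total = 92 * 2.606 = 239.75 W
m_dot = Q_total / (cp * dT) = 239.75 / (4186 * 7.66) = 0.007477 kg/s

0.007477 kg/s


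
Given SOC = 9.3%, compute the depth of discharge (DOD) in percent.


Complement of SOC: DOD = 100% - 9.3% = 90.7%

90.7%


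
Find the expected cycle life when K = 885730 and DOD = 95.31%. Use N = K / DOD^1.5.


Step 1: DOD^1.5 = 95.31^1.5 = 930.48
Step 2: N = 885730 / 930.48 = 951.9 cycles

951.9 cycles


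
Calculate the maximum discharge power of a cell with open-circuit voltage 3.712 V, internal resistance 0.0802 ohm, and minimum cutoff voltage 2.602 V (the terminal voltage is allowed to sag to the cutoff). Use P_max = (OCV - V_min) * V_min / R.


dV = OCV - V_min = 1.11 V (so I_max = dV / R)
P_max = dV * V_min / R = 1.11 * 2.602 / 0.0802 = 36.01 W

36.01 W


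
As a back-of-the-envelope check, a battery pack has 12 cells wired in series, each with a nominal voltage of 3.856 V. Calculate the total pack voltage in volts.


V_pack = n * V_cell = 12 * 3.856 = 46.272 V

46.272 V


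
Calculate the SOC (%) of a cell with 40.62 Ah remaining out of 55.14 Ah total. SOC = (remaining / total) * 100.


SOC = (remaining / total) * 100 = (40.62 / 55.14) * 100 = 73.67%

73.67%


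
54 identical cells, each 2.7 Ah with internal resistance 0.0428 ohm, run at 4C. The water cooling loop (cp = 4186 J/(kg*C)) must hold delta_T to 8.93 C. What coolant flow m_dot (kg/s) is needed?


Step 1: I = 4 * 2.7 = 10.8 A
Step 2: Q_cell = I^2 * R = 10.8^2 * 0.0428 = 4.9922 W
Step 3: Q_total = 54 * 4.9922 = 269.58 W
Step 4: m_dot = Q_total / (cp * dT) = 269.58 / (4186 * 8.93) = 0.007212 kg/s

0.007212 kg/s


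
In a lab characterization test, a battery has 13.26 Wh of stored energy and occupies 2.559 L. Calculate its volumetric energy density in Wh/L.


ED = E / V = 13.26 / 2.559 = 5.182 Wh/L

5.182 Wh/L


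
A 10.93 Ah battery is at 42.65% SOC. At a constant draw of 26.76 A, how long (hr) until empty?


Step 1: remaining = SOC/100 * C_total = 42.65/100 * 10.93 = 4.6616 Ah
Step 2: t = remaining / I = 4.6616 / 26.76 = 0.1742 hr

0.1742 hr


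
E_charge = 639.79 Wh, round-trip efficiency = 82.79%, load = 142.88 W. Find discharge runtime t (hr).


Step 1: E_discharge = eta/100 * E_charge = 82.79/100 * 639.79 = 529.68 Wh
Step 2: t = E_discharge / P = 529.68 / 142.88 = 3.707 hr

3.707 hr


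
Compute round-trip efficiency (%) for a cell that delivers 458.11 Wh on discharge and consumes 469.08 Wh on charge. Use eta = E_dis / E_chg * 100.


eta_e = E_dis / E_chg * 100 = 458.11 / 469.08 * 100 = 97.66%

97.66%


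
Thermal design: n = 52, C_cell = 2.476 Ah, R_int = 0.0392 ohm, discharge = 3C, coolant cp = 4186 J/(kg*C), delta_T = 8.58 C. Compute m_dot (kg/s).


Step 1: I = 3 * 2.476 = 7.428 A
Step 2: Q_cell = I^2 * R = 7.428^2 * 0.0392 = 2.1629 W
Step 3: Q_total = 52 * 2.1629 = 112.47 W
Step 4: m_dot = Q_total / (cp * dT) = 112.47 / (4186 * 8.58) = 0.003131 kg/s

0.003131 kg/s


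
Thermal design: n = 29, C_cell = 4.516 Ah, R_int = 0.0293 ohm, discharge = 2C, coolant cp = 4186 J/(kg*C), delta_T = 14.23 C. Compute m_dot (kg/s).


Step 1: I = 2 * 4.516 = 9.032 A
Step 2: Q_cell = I^2 * R = 9.032^2 * 0.0293 = 2.3902 W
Step 3: Q_total = 29 * 2.3902 = 69.316 W
Step 4: m_dot = Q_total / (cp * dT) = 69.316 / (4186 * 14.23) = 0.001164 kg/s

0.001164 kg/s


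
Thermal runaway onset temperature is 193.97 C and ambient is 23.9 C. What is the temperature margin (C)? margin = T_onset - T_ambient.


margin = T_onset - T_ambient = 193.97 - 23.9 = 170.07 C

170.07 C


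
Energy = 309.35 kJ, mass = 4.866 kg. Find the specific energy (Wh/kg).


Convert: E = 309.35 kJ = 85.931 Wh
ED = E / m = 85.931 / 4.866 = 17.66 Wh/kg

17.66 Wh/kg


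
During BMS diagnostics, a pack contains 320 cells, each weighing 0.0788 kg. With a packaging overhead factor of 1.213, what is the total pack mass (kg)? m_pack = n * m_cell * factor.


Cell mass sum = 320 * 0.0788 = 25.216 kg
With overhead 1.213: m_pack = 25.216 * 1.213 = 30.59 kg

30.59 kg


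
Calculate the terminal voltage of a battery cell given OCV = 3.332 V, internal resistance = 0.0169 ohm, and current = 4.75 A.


V = OCV - I*R = 3.332 - 4.75 * 0.0169 = 3.252 V

3.252 V


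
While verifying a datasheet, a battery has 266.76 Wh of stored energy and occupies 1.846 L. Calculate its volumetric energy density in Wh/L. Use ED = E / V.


ED = E / V = 266.76 / 1.846 = 144.5 Wh/L

144.5 Wh/L


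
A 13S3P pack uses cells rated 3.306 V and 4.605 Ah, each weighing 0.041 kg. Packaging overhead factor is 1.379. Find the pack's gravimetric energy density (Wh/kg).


Step 1: V_pack = 13 * 3.306 = 42.978 V
Step 2: C_pack = 3 * 4.605 = 13.815 Ah
Step 3: E_pack = V_pack * C_pack = 42.978 * 13.815 = 593.74 Wh
Step 4: m_pack = 13 * 3 * 0.041 * 1.379 = 2.205 kg
Step 5: ED = E_pack / m_pack = 593.74 / 2.205 = 269.3 Wh/kg

269.3 Wh/kg


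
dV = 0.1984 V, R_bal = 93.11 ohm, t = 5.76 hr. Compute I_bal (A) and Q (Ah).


I_bal = dV / R = 0.1984 / 93.11 = 0.0021308 A
Q = I_bal * t = 0.0021308 * 5.76 = 0.01227 Ah

I=0.0021308 A, Q=0.01227 Ah


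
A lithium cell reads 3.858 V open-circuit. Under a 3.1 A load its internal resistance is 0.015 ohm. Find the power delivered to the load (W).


Step 1: V_terminal = OCV - I*R = 3.858 - 3.1 * 0.015 = 3.8115 V
Step 2: P_out = V_terminal * I = 3.8115 * 3.1 = 11.82 W

11.82 W


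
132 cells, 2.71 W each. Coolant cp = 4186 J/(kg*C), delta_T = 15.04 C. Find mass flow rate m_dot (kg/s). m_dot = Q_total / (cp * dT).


Q_total = 132 * 2.71 = 357.72 W
m_dot = Q_total / (cp * dT) = 357.72 / (4186 * 15.04) = 0.005682 kg/s

0.005682 kg/s


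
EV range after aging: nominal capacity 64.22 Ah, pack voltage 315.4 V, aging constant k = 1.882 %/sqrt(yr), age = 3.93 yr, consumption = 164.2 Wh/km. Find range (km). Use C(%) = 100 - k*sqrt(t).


Step 1: capacity retention = 100 - 1.882 * sqrt(3.93) = 100 - 1.882 * 1.9824 = 96.269%
Step 2: C_now = 64.22 * 96.269/100 = 61.824 Ah
Step 3: E_pack = V * C_now = 315.4 * 61.824 = 19499 Wh
Step 4: range = E_pack / consumption = 19499 / 164.2 = 118.8 km

118.8 km


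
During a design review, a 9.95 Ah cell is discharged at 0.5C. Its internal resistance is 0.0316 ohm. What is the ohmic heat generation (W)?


Step 1: I = C_rate * capacity = 0.5 * 9.95 = 4.975 A
Step 2: Q = I^2 * R = 4.975^2 * 0.0316 = 24.751 * 0.0316 = 0.7821 W

0.7821 W


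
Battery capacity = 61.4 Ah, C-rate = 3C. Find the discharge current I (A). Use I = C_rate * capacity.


I = C_rate * capacity = 3 * 61.4 = 184.2 A

184.2 A


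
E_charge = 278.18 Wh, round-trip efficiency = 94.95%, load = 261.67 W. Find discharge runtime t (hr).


Step 1: E_discharge = eta/100 * E_charge = 94.95/100 * 278.18 = 264.13 Wh
Step 2: t = E_discharge / P = 264.13 / 261.67 = 1.009 hr

1.009 hr


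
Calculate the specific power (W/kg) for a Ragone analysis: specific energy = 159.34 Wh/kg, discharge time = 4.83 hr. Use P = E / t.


Specific power = 159.34 Wh/kg / 4.83 hr = 32.99 W/kg

32.99 W/kg


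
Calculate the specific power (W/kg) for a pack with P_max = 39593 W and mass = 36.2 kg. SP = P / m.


Specific power = 39593 W / 36.2 kg = 1094 W/kg

1094 W/kg


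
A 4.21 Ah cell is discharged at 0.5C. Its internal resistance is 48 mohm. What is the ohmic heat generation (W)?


Convert: R = 48 mohm = 0.048 ohm
Step 1: I = C_rate * capacity = 0.5 * 4.21 = 2.105 A
Step 2: Q = I^2 * R = 2.105^2 * 0.048 = 4.431 * 0.048 = 0.2127 W

0.2127 W


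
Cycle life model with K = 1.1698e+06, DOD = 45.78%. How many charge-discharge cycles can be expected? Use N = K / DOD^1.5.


Step 1: DOD^1.5 = 45.78^1.5 = 309.75
Step 2: N = 1.1698e+06 / 309.75 = 3777 cycles

3777 cycles


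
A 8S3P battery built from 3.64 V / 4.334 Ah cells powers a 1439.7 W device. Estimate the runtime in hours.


Step 1: E_pack = Ns * V_cell * Np * C_cell = 8 * 3.64 * 3 * 4.334 = 378.62 Wh
Step 2: t = E_pack / P = 378.62 / 1439.7 = 0.2630 hr

0.2630 hr


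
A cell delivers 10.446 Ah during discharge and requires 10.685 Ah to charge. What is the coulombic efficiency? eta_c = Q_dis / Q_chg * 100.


Coulombic efficiency = 10.446/10.685 * 100% = 97.76%

97.76%


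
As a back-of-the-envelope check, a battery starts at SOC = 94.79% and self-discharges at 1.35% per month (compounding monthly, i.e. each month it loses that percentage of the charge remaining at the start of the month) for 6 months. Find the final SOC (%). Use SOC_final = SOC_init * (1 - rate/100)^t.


Monthly retention factor = 1 - 1.35/100 = 0.9865
Over 6 months: factor^6 = 0.92169
SOC_final = 94.79 * 0.92169 = 87.37%

87.37%


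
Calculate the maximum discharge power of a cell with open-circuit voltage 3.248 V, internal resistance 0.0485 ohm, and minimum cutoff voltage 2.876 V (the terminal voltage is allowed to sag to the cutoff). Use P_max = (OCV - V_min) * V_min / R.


P_max = (OCV - V_min) * V_min / R = (3.248 - 2.876) * 2.876 / 0.0485 = 0.372 * 2.876 / 0.0485 = 22.06 W

22.06 W


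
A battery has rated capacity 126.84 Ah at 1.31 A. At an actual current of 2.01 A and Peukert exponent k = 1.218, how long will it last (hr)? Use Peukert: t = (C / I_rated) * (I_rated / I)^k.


t_rated = C / I_rated = 126.84 / 1.31 = 96.824 hr
(I_rated/I)^k = (0.65174)^1.218 = 0.59367
t = t_rated * (I_rated/I)^k = 96.824 * 0.59367 = 57.48 hr

57.48 hr


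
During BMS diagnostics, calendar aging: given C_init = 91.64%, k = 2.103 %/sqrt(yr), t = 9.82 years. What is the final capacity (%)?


sqrt(t) = sqrt(9.82) = 3.1337
C_final = 91.64 - 2.103 * 3.1337 = 85.05%

85.05%


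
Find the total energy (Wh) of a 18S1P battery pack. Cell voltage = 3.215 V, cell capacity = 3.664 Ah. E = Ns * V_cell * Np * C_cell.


V_pack = 18 * 3.215 = 57.87 V
C_pack = 1 * 3.664 = 3.664 Ah
E = V_pack * C_pack = 57.87 * 3.664 = 212.0 Wh

212.0 Wh


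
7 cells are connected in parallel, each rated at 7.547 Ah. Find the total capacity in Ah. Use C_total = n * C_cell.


C_total = 7 * 7.547 = 52.829 Ah

52.829 Ah


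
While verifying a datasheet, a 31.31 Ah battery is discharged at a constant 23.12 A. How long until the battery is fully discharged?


t = capacity / current = 31.31 / 23.12 = 1.354 hr

1.354 hr


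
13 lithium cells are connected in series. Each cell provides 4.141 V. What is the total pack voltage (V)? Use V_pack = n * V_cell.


With 13 cells in series at 4.141 V each, V_pack = 53.833 V

53.833 V


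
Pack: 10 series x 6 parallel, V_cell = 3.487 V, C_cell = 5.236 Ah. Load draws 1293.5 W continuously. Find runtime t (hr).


Step 1: E_pack = Ns * V_cell * Np * C_cell = 10 * 3.487 * 6 * 5.236 = 1095.5 Wh
Step 2: t = E_pack / P = 1095.5 / 1293.5 = 0.8469 hr

0.8469 hr


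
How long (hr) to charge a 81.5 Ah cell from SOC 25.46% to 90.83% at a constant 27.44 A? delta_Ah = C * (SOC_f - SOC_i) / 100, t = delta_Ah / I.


Step 1: dSOC = 90.83% - 25.46% = 65.37%
Step 2: delta_Ah = 81.5 * 65.37 / 100 = 53.277 Ah
Step 3: t = 53.277 / 27.44 = 1.942 hr

1.942 hr


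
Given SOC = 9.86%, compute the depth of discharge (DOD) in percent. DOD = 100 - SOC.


DOD = 100 - SOC = 100 - 9.86 = 90.14%

90.14%


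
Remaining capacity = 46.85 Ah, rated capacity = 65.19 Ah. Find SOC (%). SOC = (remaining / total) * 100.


SOC = (remaining / total) * 100 = (46.85 / 65.19) * 100 = 71.87%

71.87%


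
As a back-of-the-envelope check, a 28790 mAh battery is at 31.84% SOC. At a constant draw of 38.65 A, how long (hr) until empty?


Convert: C_total = 28790 mAh = 28.79 Ah
Step 1: remaining = SOC/100 * C_total = 31.84/100 * 28.79 = 9.1667 Ah
Step 2: t = remaining / I = 9.1667 / 38.65 = 0.2372 hr

0.2372 hr


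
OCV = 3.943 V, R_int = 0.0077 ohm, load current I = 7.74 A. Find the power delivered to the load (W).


Step 1: V_terminal = OCV - I*R = 3.943 - 7.74 * 0.0077 = 3.8834 V
Step 2: P_out = V_terminal * I = 3.8834 * 7.74 = 30.06 W

30.06 W


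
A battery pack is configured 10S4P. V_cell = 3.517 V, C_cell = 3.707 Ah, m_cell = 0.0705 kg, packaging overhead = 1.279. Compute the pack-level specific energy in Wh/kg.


Step 1: V_pack = 10 * 3.517 = 35.17 V
Step 2: C_pack = 4 * 3.707 = 14.828 Ah
Step 3: E_pack = V_pack * C_pack = 35.17 * 14.828 = 521.5 Wh
Step 4: m_pack = 10 * 4 * 0.0705 * 1.279 = 3.6068 kg
Step 5: ED = E_pack / m_pack = 521.5 / 3.6068 = 144.6 Wh/kg

144.6 Wh/kg


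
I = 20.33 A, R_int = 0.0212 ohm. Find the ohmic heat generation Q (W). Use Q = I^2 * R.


Q = I^2 * R = 20.33^2 * 0.0212 = 8.762 W

8.762 W


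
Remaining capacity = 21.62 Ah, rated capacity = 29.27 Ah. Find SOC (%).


SOC = (remaining / total) * 100 = (21.62 / 29.27) * 100 = 73.86%

73.86%


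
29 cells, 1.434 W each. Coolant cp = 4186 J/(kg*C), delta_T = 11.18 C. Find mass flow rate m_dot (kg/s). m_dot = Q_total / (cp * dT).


Step 1: Total heat Q = 29 * 1.434 W = 41.586 W
Step 2: denom = cp * dT = 4186 * 11.18 = 46799
Step 3: m_dot = 41.586 / 46799 = 8.886e-04 kg/s

8.886e-04 kg/s


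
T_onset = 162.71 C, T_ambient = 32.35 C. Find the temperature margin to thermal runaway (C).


Safety margin = 162.71 C - 32.35 C = 130.36 C

130.36 C


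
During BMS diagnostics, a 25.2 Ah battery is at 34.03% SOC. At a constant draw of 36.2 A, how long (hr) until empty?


Step 1: remaining = SOC/100 * C_total = 34.03/100 * 25.2 = 8.5756 Ah
Step 2: t = remaining / I = 8.5756 / 36.2 = 0.2369 hr

0.2369 hr


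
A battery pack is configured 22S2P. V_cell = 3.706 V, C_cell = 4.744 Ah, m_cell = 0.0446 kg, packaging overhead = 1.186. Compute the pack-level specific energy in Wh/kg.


Step 1: V_pack = 22 * 3.706 = 81.532 V
Step 2: C_pack = 2 * 4.744 = 9.488 Ah
Step 3: E_pack = V_pack * C_pack = 81.532 * 9.488 = 773.58 Wh
Step 4: m_pack = 22 * 2 * 0.0446 * 1.186 = 2.3274 kg
Step 5: ED = E_pack / m_pack = 773.58 / 2.3274 = 332.4 Wh/kg

332.4 Wh/kg


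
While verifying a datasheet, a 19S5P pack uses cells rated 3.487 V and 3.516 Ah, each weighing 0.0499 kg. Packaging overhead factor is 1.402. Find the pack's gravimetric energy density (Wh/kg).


Step 1: V_pack = 19 * 3.487 = 66.253 V
Step 2: C_pack = 5 * 3.516 = 17.58 Ah
Step 3: E_pack = V_pack * C_pack = 66.253 * 17.58 = 1164.7 Wh
Step 4: m_pack = 19 * 5 * 0.0499 * 1.402 = 6.6462 kg
Step 5: ED = E_pack / m_pack = 1164.7 / 6.6462 = 175.2 Wh/kg

175.2 Wh/kg


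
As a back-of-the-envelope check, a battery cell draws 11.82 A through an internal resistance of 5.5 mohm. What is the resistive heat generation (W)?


Convert: R = 5.5 mohm = 0.0055 ohm
I^2 = 139.71
Q = 139.71 * 0.0055 = 0.7684 W

0.7684 W


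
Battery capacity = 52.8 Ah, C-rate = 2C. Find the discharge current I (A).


I = C_rate * capacity = 2 * 52.8 = 105.6 A

105.6 A


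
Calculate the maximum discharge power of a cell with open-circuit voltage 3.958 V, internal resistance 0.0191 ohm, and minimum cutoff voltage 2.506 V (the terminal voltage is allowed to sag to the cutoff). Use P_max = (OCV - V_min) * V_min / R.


P_max = (OCV - V_min) * V_min / R = (3.958 - 2.506) * 2.506 / 0.0191 = 1.452 * 2.506 / 0.0191 = 190.5 W

190.5 W


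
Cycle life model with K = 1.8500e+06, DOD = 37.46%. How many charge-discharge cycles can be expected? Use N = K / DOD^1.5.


Step 1: DOD^1.5 = 37.46^1.5 = 229.27
Step 2: N = 1.8500e+06 / 229.27 = 8069 cycles

8069 cycles


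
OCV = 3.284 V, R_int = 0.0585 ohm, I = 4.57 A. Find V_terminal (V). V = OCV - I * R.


V = OCV - I*R = 3.284 - 4.57 * 0.0585 = 3.017 V

3.017 V


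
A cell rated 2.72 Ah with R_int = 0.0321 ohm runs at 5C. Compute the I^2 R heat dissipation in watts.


Step 1: I = C_rate * capacity = 5 * 2.72 = 13.6 A
Step 2: Q = I^2 * R = 13.6^2 * 0.0321 = 184.96 * 0.0321 = 5.937 W

5.937 W


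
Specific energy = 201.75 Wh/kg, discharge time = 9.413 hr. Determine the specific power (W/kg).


Specific power = 201.75 Wh/kg / 9.413 hr = 21.43 W/kg

21.43 W/kg


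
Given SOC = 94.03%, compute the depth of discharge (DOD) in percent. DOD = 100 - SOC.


DOD = 100 - SOC = 100 - 94.03 = 5.97%

5.97%


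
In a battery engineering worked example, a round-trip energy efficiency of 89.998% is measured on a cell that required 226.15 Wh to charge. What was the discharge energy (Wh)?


E_dis = eta/100 * E_chg = 89.998/100 * 226.15 = 203.5 Wh

203.5 Wh


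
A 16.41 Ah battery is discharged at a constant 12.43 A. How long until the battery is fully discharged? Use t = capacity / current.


t = capacity / current = 16.41 / 12.43 = 1.320 hr

1.320 hr


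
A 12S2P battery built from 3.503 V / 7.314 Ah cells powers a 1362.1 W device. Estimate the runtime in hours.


Step 1: E_pack = Ns * V_cell * Np * C_cell = 12 * 3.503 * 2 * 7.314 = 614.9 Wh
Step 2: t = E_pack / P = 614.9 / 1362.1 = 0.4514 hr

0.4514 hr


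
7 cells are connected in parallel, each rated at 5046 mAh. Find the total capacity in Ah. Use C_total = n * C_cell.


Convert: C_cell = 5046 mAh = 5.046 Ah
C_total = 7 * 5.046 = 35.322 Ah

35.322 Ah


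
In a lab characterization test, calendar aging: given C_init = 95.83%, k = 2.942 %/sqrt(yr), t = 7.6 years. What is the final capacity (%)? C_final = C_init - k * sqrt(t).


sqrt(t) = sqrt(7.6) = 2.7568
C_final = 95.83 - 2.942 * 2.7568 = 87.72%

87.72%


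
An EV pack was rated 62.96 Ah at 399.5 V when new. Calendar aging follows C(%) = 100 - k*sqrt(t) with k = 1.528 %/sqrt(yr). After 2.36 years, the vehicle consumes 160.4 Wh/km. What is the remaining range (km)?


Step 1: capacity retention = 100 - 1.528 * sqrt(2.36) = 100 - 1.528 * 1.5362 = 97.653%
Step 2: C_now = 62.96 * 97.653/100 = 61.482 Ah
Step 3: E_pack = V * C_now = 399.5 * 61.482 = 24562 Wh
Step 4: range = E_pack / consumption = 24562 / 160.4 = 153.1 km

153.1 km


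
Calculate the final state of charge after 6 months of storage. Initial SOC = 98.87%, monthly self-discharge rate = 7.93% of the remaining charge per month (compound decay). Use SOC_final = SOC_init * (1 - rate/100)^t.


decay = (1 - 7.93/100)^6 = 0.60913
SOC_final = 98.87 * 0.60913 = 60.22%

60.22%


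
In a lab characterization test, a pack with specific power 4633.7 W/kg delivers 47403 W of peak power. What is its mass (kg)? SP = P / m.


m = P / SP = 47403 / 4633.7 = 10.23 kg

10.23 kg


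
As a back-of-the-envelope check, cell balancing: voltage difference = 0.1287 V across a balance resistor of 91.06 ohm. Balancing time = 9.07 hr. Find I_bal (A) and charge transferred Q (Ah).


First, Ohm's law: I_bal = 0.1287 V / 91.06 ohm = 0.0014134 A
Then Q = I * t = 0.0014134 A * 9.07 hr = 0.01282 Ah

I=0.0014134 A, Q=0.01282 Ah


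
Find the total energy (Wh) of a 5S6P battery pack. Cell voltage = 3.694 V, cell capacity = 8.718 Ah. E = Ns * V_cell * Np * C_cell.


V_pack = 5 * 3.694 = 18.47 V
C_pack = 6 * 8.718 = 52.308 Ah
E = V_pack * C_pack = 18.47 * 52.308 = 966.1 Wh

966.1 Wh


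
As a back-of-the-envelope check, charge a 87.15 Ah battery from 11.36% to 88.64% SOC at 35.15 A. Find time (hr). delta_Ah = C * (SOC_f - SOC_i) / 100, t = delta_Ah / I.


delta_Ah = 87.15 * (88.64 - 11.36) / 100 = 67.35 Ah
t = delta_Ah / I = 67.35 / 35.15 = 1.916 hr

1.916 hr


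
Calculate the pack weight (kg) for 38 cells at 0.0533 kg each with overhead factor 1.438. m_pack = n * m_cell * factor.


Cell mass sum = 38 * 0.0533 = 2.0254 kg
With overhead 1.438: m_pack = 2.0254 * 1.438 = 2.913 kg

2.913 kg


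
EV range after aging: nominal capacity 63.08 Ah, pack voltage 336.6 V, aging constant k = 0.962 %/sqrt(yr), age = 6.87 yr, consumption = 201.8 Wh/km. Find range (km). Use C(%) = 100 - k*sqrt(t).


Step 1: capacity retention = 100 - 0.962 * sqrt(6.87) = 100 - 0.962 * 2.6211 = 97.479%
Step 2: C_now = 63.08 * 97.479/100 = 61.49 Ah
Step 3: E_pack = V * C_now = 336.6 * 61.49 = 20698 Wh
Step 4: range = E_pack / consumption = 20698 / 201.8 = 102.6 km

102.6 km


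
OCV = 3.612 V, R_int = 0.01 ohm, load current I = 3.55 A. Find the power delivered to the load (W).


Step 1: V_terminal = OCV - I*R = 3.612 - 3.55 * 0.01 = 3.5765 V
Step 2: P_out = V_terminal * I = 3.5765 * 3.55 = 12.70 W

12.70 W


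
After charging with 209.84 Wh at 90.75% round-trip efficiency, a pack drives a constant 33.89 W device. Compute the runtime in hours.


Step 1: E_discharge = eta/100 * E_charge = 90.75/100 * 209.84 = 190.43 Wh
Step 2: t = E_discharge / P = 190.43 / 33.89 = 5.619 hr

5.619 hr


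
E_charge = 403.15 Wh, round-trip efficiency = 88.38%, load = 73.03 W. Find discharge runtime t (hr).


Step 1: E_discharge = eta/100 * E_charge = 88.38/100 * 403.15 = 356.3 Wh
Step 2: t = E_discharge / P = 356.3 / 73.03 = 4.879 hr

4.879 hr


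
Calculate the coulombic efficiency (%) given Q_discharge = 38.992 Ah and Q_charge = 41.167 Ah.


eta_c = Q_dis / Q_chg * 100 = 38.992 / 41.167 * 100 = 94.72%

94.72%


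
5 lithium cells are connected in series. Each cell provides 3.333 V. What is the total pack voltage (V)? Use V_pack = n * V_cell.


V_pack = n * V_cell = 5 * 3.333 = 16.665 V

16.665 V


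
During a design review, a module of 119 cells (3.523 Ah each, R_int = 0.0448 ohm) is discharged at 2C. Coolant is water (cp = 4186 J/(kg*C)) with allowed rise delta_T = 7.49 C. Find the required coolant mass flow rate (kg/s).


Step 1: I = 2 * 3.523 = 7.046 A
Step 2: Q_cell = I^2 * R = 7.046^2 * 0.0448 = 2.2241 W
Step 3: Q_total = 119 * 2.2241 = 264.67 W
Step 4: m_dot = Q_total / (cp * dT) = 264.67 / (4186 * 7.49) = 0.008442 kg/s

0.008442 kg/s


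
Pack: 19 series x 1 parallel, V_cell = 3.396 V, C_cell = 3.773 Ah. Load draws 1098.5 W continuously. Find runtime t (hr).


Step 1: E_pack = Ns * V_cell * Np * C_cell = 19 * 3.396 * 1 * 3.773 = 243.45 Wh
Step 2: t = E_pack / P = 243.45 / 1098.5 = 0.2216 hr

0.2216 hr


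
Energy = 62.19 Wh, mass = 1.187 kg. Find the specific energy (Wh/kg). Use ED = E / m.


ED = E / m = 62.19 / 1.187 = 52.39 Wh/kg

52.39 Wh/kg


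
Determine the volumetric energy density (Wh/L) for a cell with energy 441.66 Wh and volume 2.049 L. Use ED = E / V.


ED = E / V = 441.66 / 2.049 = 215.5 Wh/L

215.5 Wh/L


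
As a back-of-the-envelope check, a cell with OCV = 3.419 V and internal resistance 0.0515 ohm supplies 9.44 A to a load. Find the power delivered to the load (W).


Step 1: V_terminal = OCV - I*R = 3.419 - 9.44 * 0.0515 = 2.9328 V
Step 2: P_out = V_terminal * I = 2.9328 * 9.44 = 27.69 W

27.69 W


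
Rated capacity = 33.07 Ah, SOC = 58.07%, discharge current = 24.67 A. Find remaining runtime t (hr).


Step 1: remaining = SOC/100 * C_total = 58.07/100 * 33.07 = 19.204 Ah
Step 2: t = remaining / I = 19.204 / 24.67 = 0.7784 hr

0.7784 hr


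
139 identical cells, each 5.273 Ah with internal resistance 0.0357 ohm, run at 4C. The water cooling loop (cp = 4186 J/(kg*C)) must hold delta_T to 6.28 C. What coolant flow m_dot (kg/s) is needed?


Step 1: I = 4 * 5.273 = 21.092 A
Step 2: Q_cell = I^2 * R = 21.092^2 * 0.0357 = 15.882 W
Step 3: Q_total = 139 * 15.882 = 2207.6 W
Step 4: m_dot = Q_total / (cp * dT) = 2207.6 / (4186 * 6.28) = 0.08398 kg/s

0.08398 kg/s


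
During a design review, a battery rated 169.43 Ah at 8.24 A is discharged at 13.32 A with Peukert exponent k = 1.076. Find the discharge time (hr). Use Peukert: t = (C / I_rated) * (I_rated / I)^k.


t_rated = C / I_rated = 169.43 / 8.24 = 20.562 hr
(I_rated/I)^k = (0.61862)^1.076 = 0.59645
t = t_rated * (I_rated/I)^k = 20.562 * 0.59645 = 12.26 hr

12.26 hr


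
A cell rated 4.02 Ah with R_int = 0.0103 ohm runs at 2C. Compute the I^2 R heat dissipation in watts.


Step 1: I = C_rate * capacity = 2 * 4.02 = 8.04 A
Step 2: Q = I^2 * R = 8.04^2 * 0.0103 = 64.642 * 0.0103 = 0.6658 W

0.6658 W


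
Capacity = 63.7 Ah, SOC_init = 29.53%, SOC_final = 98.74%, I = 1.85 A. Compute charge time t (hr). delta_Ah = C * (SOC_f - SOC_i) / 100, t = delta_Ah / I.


Step 1: dSOC = 98.74% - 29.53% = 69.21%
Step 2: delta_Ah = 63.7 * 69.21 / 100 = 44.087 Ah
Step 3: t = 44.087 / 1.85 = 23.83 hr

23.83 hr


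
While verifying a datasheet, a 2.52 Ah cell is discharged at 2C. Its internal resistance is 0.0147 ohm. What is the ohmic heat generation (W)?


Step 1: I = C_rate * capacity = 2 * 2.52 = 5.04 A
Step 2: Q = I^2 * R = 5.04^2 * 0.0147 = 25.402 * 0.0147 = 0.3734 W

0.3734 W


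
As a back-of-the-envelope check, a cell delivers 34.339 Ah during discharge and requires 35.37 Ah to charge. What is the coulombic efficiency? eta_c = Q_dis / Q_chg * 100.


eta_c = Q_dis / Q_chg * 100 = 34.339 / 35.37 * 100 = 97.09%

97.09%


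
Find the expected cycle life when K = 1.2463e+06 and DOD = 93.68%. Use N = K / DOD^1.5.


Step 1: DOD^1.5 = 93.68^1.5 = 906.71
Step 2: N = 1.2463e+06 / 906.71 = 1375 cycles

1375 cycles


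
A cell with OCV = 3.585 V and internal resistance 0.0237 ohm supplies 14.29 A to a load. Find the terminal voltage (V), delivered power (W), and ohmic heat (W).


Step 1: V_terminal = OCV - I*R = 3.585 - 14.29 * 0.0237 = 3.2463 V
Step 2: P_out = V_terminal * I = 3.2463 * 14.29 = 46.39 W
Step 3: Q = I^2 * R = 14.29^2 * 0.0237 = 4.840 W

V=3.2463 V, P=46.39 W, Q=4.840 W


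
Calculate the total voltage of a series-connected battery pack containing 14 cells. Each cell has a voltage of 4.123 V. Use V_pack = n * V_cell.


With 14 cells in series at 4.123 V each, V_pack = 57.722 V

57.722 V


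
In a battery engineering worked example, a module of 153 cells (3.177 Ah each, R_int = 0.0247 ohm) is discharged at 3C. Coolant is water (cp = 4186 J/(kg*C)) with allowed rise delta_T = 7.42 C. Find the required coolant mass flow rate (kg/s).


Step 1: I = 3 * 3.177 = 9.531 A
Step 2: Q_cell = I^2 * R = 9.531^2 * 0.0247 = 2.2437 W
Step 3: Q_total = 153 * 2.2437 = 343.29 W
Step 4: m_dot = Q_total / (cp * dT) = 343.29 / (4186 * 7.42) = 0.01105 kg/s

0.01105 kg/s


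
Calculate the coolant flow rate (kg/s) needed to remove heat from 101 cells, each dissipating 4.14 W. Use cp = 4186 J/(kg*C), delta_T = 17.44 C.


Q_total = 101 * 4.14 = 418.14 W
m_dot = Q_total / (cp * dT) = 418.14 / (4186 * 17.44) = 0.005728 kg/s

0.005728 kg/s


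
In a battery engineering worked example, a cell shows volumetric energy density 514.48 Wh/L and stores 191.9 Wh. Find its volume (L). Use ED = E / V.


V = E / ED = 191.9 / 514.48 = 0.3730 L

0.3730 L


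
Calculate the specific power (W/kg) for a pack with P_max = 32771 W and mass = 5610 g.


Convert: m = 5610 g = 5.61 kg
SP = P / m = 32771 / 5.61 = 5842 W/kg

5842 W/kg


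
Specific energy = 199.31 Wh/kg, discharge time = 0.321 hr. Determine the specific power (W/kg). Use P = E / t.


Specific power = 199.31 Wh/kg / 0.321 hr = 620.9 W/kg

620.9 W/kg


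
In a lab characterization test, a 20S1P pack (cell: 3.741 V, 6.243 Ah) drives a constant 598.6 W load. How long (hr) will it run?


Step 1: E_pack = Ns * V_cell * Np * C_cell = 20 * 3.741 * 1 * 6.243 = 467.1 Wh
Step 2: t = E_pack / P = 467.1 / 598.6 = 0.7803 hr

0.7803 hr


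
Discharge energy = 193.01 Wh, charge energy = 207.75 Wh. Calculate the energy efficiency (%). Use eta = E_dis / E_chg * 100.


eta_e = E_dis / E_chg * 100 = 193.01 / 207.75 * 100 = 92.90%

92.90%


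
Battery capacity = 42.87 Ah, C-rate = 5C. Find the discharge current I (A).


I = C_rate * capacity = 5 * 42.87 = 214.35 A

214.35 A


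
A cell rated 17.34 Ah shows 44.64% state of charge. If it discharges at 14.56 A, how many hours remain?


Step 1: remaining = SOC/100 * C_total = 44.64/100 * 17.34 = 7.7406 Ah
Step 2: t = remaining / I = 7.7406 / 14.56 = 0.5316 hr

0.5316 hr


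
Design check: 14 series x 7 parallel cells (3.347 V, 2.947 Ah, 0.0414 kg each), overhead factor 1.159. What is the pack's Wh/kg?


Step 1: V_pack = 14 * 3.347 = 46.858 V
Step 2: C_pack = 7 * 2.947 = 20.629 Ah
Step 3: E_pack = V_pack * C_pack = 46.858 * 20.629 = 966.63 Wh
Step 4: m_pack = 14 * 7 * 0.0414 * 1.159 = 4.7023 kg
Step 5: ED = E_pack / m_pack = 966.63 / 4.7023 = 205.6 Wh/kg

205.6 Wh/kg


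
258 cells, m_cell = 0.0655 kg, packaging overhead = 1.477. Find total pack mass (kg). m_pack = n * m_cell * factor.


Cell mass sum = 258 * 0.0655 = 16.899 kg
With overhead 1.477: m_pack = 16.899 * 1.477 = 24.96 kg

24.96 kg


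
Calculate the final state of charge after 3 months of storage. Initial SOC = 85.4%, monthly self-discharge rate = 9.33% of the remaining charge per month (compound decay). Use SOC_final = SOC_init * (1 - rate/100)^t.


decay = (1 - 9.33/100)^3 = 0.7454
SOC_final = 85.4 * 0.7454 = 63.66%

63.66%


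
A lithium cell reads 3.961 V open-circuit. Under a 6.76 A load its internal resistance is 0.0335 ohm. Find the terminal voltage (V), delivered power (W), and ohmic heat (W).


Step 1: V_terminal = OCV - I*R = 3.961 - 6.76 * 0.0335 = 3.7345 V
Step 2: P_out = V_terminal * I = 3.7345 * 6.76 = 25.25 W
Step 3: Q = I^2 * R = 6.76^2 * 0.0335 = 1.531 W

V=3.7345 V, P=25.25 W, Q=1.531 W


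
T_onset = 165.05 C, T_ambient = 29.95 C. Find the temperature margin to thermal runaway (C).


margin = T_onset - T_ambient = 165.05 - 29.95 = 135.1 C

135.1 C


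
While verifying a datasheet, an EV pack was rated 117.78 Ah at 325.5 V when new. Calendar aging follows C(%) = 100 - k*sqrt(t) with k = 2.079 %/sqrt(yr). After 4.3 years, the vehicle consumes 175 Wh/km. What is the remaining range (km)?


Step 1: capacity retention = 100 - 2.079 * sqrt(4.3) = 100 - 2.079 * 2.0736 = 95.689%
Step 2: C_now = 117.78 * 95.689/100 = 112.7 Ah
Step 3: E_pack = V * C_now = 325.5 * 112.7 = 36684 Wh
Step 4: range = E_pack / consumption = 36684 / 175 = 209.6 km

209.6 km


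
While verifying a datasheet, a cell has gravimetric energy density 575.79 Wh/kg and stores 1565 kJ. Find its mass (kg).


Convert: E = 1565 kJ = 434.72 Wh
m = E / ED = 434.72 / 575.79 = 0.7550 kg

0.7550 kg


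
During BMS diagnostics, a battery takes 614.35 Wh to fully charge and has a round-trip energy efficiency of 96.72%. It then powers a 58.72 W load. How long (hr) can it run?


Step 1: E_discharge = eta/100 * E_charge = 96.72/100 * 614.35 = 594.2 Wh
Step 2: t = E_discharge / P = 594.2 / 58.72 = 10.12 hr

10.12 hr


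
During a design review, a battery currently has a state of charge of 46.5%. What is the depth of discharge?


Complement of SOC: DOD = 100% - 46.5% = 53.5%

53.5%


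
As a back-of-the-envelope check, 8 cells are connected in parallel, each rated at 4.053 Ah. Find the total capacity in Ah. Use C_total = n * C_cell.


C_total = 8 * 4.053 = 32.424 Ah

32.424 Ah


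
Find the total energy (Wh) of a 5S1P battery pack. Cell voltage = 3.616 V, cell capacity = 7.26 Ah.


V_pack = 5 * 3.616 = 18.08 V
C_pack = 1 * 7.26 = 7.26 Ah
E = V_pack * C_pack = 18.08 * 7.26 = 131.3 Wh

131.3 Wh


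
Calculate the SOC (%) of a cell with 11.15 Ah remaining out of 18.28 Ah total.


SOC = (remaining / total) * 100 = (11.15 / 18.28) * 100 = 61.00%

61.00%


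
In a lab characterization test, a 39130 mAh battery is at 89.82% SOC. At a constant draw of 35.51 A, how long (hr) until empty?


Convert: C_total = 39130 mAh = 39.13 Ah
Step 1: remaining = SOC/100 * C_total = 89.82/100 * 39.13 = 35.147 Ah
Step 2: t = remaining / I = 35.147 / 35.51 = 0.9898 hr

0.9898 hr


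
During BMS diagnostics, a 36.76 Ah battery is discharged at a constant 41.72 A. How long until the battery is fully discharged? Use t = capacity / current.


Runtime = 36.76 Ah / 41.72 A = 0.8811 hr

0.8811 hr


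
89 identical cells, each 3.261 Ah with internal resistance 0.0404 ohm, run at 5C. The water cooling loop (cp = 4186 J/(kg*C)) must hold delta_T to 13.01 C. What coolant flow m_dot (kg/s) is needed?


Step 1: I = 5 * 3.261 = 16.305 A
Step 2: Q_cell = I^2 * R = 16.305^2 * 0.0404 = 10.74 W
Step 3: Q_total = 89 * 10.74 = 955.86 W
Step 4: m_dot = Q_total / (cp * dT) = 955.86 / (4186 * 13.01) = 0.01755 kg/s

0.01755 kg/s


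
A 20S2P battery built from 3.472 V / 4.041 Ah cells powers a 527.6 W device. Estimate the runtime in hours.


Step 1: E_pack = Ns * V_cell * Np * C_cell = 20 * 3.472 * 2 * 4.041 = 561.21 Wh
Step 2: t = E_pack / P = 561.21 / 527.6 = 1.064 hr

1.064 hr


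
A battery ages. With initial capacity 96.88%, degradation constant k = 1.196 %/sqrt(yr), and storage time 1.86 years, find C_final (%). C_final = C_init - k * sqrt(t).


Step 1: sqrt(1.86 yr) = 1.3638
Step 2: drop = 1.196 * 1.3638 = 1.6311
Step 3: C_final = 96.88 - 1.6311 = 95.25%

95.25%


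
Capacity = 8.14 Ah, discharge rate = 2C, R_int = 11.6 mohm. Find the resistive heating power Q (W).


Convert: R = 11.6 mohm = 0.0116 ohm
Step 1: I = C_rate * capacity = 2 * 8.14 = 16.28 A
Step 2: Q = I^2 * R = 16.28^2 * 0.0116 = 265.04 * 0.0116 = 3.074 W

3.074 W
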